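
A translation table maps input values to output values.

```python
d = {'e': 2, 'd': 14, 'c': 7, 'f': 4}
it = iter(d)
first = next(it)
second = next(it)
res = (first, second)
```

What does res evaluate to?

Step 1: iter(d) iterates over keys: ['e', 'd', 'c', 'f'].
Step 2: first = next(it) = 'e', second = next(it) = 'd'.
Therefore res = ('e', 'd').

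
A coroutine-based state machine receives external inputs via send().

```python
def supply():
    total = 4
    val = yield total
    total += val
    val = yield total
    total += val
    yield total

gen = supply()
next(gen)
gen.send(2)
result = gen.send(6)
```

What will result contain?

Step 1: next() -> yield total=4.
Step 2: send(2) -> val=2, total = 4+2 = 6, yield 6.
Step 3: send(6) -> val=6, total = 6+6 = 12, yield 12.
Therefore result = 12.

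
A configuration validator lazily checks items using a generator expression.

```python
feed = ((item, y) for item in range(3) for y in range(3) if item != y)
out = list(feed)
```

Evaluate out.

Step 1: Nested generator over range(3) x range(3) where item != y:
  (0, 0): excluded (item == y)
  (0, 1): included
  (0, 2): included
  (1, 0): included
  (1, 1): excluded (item == y)
  (1, 2): included
  (2, 0): included
  (2, 1): included
  (2, 2): excluded (item == y)
Therefore out = [(0, 1), (0, 2), (1, 0), (1, 2), (2, 0), (2, 1)].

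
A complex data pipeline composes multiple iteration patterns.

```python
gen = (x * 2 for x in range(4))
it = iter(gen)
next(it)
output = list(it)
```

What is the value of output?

Step 1: Generator produces [0, 2, 4, 6].
Step 2: next(it) consumes first element (0).
Step 3: list(it) collects remaining: [2, 4, 6].
Therefore output = [2, 4, 6].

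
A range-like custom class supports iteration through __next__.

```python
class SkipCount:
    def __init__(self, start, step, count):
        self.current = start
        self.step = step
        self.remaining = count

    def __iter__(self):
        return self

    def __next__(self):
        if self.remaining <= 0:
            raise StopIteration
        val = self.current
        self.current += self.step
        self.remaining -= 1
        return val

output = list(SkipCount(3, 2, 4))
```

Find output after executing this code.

Step 1: SkipCount starts at 3, increments by 2, for 4 steps:
  Yield 3, then current += 2
  Yield 5, then current += 2
  Yield 7, then current += 2
  Yield 9, then current += 2
Therefore output = [3, 5, 7, 9].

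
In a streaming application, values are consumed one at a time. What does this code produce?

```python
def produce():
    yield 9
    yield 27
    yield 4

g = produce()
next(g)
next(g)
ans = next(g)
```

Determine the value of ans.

Step 1: produce() creates a generator.
Step 2: next(g) yields 9 (consumed and discarded).
Step 3: next(g) yields 27 (consumed and discarded).
Step 4: next(g) yields 4, assigned to ans.
Therefore ans = 4.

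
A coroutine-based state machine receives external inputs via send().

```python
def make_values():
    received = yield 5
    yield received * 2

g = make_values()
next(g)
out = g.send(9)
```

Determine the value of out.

Step 1: next(g) advances to first yield, producing 5.
Step 2: send(9) resumes, received = 9.
Step 3: yield received * 2 = 9 * 2 = 18.
Therefore out = 18.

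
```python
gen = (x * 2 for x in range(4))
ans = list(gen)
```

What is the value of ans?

Step 1: For each x in range(4), compute x*2:
  x=0: 0*2 = 0
  x=1: 1*2 = 2
  x=2: 2*2 = 4
  x=3: 3*2 = 6
Therefore ans = [0, 2, 4, 6].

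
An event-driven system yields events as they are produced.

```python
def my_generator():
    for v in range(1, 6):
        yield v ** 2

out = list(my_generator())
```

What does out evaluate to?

Step 1: For each v in range(1, 6), yield v**2:
  v=1: yield 1**2 = 1
  v=2: yield 2**2 = 4
  v=3: yield 3**2 = 9
  v=4: yield 4**2 = 16
  v=5: yield 5**2 = 25
Therefore out = [1, 4, 9, 16, 25].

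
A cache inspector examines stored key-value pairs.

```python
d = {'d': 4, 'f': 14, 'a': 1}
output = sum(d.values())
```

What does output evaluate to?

Step 1: d.values() = [4, 14, 1].
Step 2: sum = 19.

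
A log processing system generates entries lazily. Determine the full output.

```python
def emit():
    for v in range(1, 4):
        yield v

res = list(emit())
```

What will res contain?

Step 1: The generator yields each value from range(1, 4).
Step 2: list() consumes all yields: [1, 2, 3].
Therefore res = [1, 2, 3].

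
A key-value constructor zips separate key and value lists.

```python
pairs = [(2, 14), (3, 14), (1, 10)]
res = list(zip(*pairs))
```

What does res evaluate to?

Step 1: zip(*pairs) transposes: unzips [(2, 14), (3, 14), (1, 10)] into separate sequences.
Step 2: First elements: (2, 3, 1), second elements: (14, 14, 10).
Therefore res = [(2, 3, 1), (14, 14, 10)].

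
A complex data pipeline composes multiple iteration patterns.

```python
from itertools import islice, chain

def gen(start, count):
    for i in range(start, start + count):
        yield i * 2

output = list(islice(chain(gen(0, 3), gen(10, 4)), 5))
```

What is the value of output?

Step 1: gen(0, 3) yields [0, 2, 4].
Step 2: gen(10, 4) yields [20, 22, 24, 26].
Step 3: chain concatenates: [0, 2, 4, 20, 22, 24, 26].
Step 4: islice takes first 5: [0, 2, 4, 20, 22].
Therefore output = [0, 2, 4, 20, 22].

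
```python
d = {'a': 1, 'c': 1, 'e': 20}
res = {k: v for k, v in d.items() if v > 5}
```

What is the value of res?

Step 1: Filter items where value > 5:
  'a': 1 <= 5: removed
  'c': 1 <= 5: removed
  'e': 20 > 5: kept
Therefore res = {'e': 20}.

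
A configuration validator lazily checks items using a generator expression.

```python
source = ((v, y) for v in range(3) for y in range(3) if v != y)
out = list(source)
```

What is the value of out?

Step 1: Nested generator over range(3) x range(3) where v != y:
  (0, 0): excluded (v == y)
  (0, 1): included
  (0, 2): included
  (1, 0): included
  (1, 1): excluded (v == y)
  (1, 2): included
  (2, 0): included
  (2, 1): included
  (2, 2): excluded (v == y)
Therefore out = [(0, 1), (0, 2), (1, 0), (1, 2), (2, 0), (2, 1)].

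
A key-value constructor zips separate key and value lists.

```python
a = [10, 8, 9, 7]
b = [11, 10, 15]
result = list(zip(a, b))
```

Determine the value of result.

Step 1: zip stops at shortest (len(a)=4, len(b)=3):
  Index 0: (10, 11)
  Index 1: (8, 10)
  Index 2: (9, 15)
Step 2: Last element of a (7) has no pair, dropped.
Therefore result = [(10, 11), (8, 10), (9, 15)].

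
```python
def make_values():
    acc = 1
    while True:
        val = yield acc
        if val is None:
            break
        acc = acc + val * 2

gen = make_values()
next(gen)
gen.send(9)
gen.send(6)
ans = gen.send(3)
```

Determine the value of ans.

Step 1: next() -> yield acc=1.
Step 2: send(9) -> val=9, acc = 1 + 9*2 = 19, yield 19.
Step 3: send(6) -> val=6, acc = 19 + 6*2 = 31, yield 31.
Step 4: send(3) -> val=3, acc = 31 + 3*2 = 37, yield 37.
Therefore ans = 37.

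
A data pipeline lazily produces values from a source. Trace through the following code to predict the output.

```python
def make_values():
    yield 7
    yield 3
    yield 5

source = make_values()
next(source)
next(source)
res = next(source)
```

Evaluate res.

Step 1: make_values() creates a generator.
Step 2: next(source) yields 7 (consumed and discarded).
Step 3: next(source) yields 3 (consumed and discarded).
Step 4: next(source) yields 5, assigned to res.
Therefore res = 5.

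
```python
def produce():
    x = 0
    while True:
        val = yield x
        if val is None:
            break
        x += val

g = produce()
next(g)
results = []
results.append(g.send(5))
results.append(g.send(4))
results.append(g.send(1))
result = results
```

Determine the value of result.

Step 1: next(g) -> yield 0.
Step 2: send(5) -> x = 5, yield 5.
Step 3: send(4) -> x = 9, yield 9.
Step 4: send(1) -> x = 10, yield 10.
Therefore result = [5, 9, 10].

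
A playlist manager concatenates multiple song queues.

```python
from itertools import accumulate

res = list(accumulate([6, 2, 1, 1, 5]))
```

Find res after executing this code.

Step 1: accumulate computes running sums:
  + 6 = 6
  + 2 = 8
  + 1 = 9
  + 1 = 10
  + 5 = 15
Therefore res = [6, 8, 9, 10, 15].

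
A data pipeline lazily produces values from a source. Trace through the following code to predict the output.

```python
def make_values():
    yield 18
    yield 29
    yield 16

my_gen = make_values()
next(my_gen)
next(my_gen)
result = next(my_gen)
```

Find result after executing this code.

Step 1: make_values() creates a generator.
Step 2: next(my_gen) yields 18 (consumed and discarded).
Step 3: next(my_gen) yields 29 (consumed and discarded).
Step 4: next(my_gen) yields 16, assigned to result.
Therefore result = 16.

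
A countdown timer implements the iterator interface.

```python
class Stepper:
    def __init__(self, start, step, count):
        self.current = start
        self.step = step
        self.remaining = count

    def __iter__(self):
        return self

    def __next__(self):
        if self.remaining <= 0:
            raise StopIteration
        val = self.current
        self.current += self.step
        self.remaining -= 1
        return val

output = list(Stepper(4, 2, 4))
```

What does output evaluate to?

Step 1: Stepper starts at 4, increments by 2, for 4 steps:
  Yield 4, then current += 2
  Yield 6, then current += 2
  Yield 8, then current += 2
  Yield 10, then current += 2
Therefore output = [4, 6, 8, 10].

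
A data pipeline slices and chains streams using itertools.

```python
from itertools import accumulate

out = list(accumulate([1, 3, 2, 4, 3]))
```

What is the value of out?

Step 1: accumulate computes running sums:
  + 1 = 1
  + 3 = 4
  + 2 = 6
  + 4 = 10
  + 3 = 13
Therefore out = [1, 4, 6, 10, 13].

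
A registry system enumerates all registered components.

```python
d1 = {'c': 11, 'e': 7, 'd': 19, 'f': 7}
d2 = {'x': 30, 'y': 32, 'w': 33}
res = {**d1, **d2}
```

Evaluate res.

Step 1: Merge d1 and d2 (d2 values override on key conflicts).
Step 2: d1 has keys ['c', 'e', 'd', 'f'], d2 has keys ['x', 'y', 'w'].
Therefore res = {'c': 11, 'e': 7, 'd': 19, 'f': 7, 'x': 30, 'y': 32, 'w': 33}.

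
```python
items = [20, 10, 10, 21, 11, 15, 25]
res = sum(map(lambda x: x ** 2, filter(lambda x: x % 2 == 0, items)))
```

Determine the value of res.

Step 1: Filter even numbers from [20, 10, 10, 21, 11, 15, 25]: [20, 10, 10]
Step 2: Square each: [400, 100, 100]
Step 3: Sum = 600.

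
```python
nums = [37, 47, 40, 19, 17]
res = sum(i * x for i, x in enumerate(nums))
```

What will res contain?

Step 1: Compute i * x for each (i, x) in enumerate([37, 47, 40, 19, 17]):
  i=0, x=37: 0*37 = 0
  i=1, x=47: 1*47 = 47
  i=2, x=40: 2*40 = 80
  i=3, x=19: 3*19 = 57
  i=4, x=17: 4*17 = 68
Step 2: sum = 0 + 47 + 80 + 57 + 68 = 252.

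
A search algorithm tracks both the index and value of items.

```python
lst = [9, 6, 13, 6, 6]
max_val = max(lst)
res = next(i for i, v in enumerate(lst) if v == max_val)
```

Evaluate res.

Step 1: max([9, 6, 13, 6, 6]) = 13.
Step 2: Find first index where value == 13:
  Index 0: 9 != 13
  Index 1: 6 != 13
  Index 2: 13 == 13, found!
Therefore res = 2.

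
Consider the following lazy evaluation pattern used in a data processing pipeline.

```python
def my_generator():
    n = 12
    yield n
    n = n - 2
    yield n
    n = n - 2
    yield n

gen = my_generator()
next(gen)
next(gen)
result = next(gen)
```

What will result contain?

Step 1: Trace through generator execution:
  Yield 1: n starts at 12, yield 12
  Yield 2: n = 12 - 2 = 10, yield 10
  Yield 3: n = 10 - 2 = 8, yield 8
Step 2: First next() gets 12, second next() gets the second value, third next() yields 8.
Therefore result = 8.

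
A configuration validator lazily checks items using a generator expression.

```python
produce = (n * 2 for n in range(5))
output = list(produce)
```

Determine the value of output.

Step 1: For each n in range(5), compute n*2:
  n=0: 0*2 = 0
  n=1: 1*2 = 2
  n=2: 2*2 = 4
  n=3: 3*2 = 6
  n=4: 4*2 = 8
Therefore output = [0, 2, 4, 6, 8].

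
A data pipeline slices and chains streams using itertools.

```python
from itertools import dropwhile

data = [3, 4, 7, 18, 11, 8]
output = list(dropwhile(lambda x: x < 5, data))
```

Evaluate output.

Step 1: dropwhile drops elements while < 5:
  3 < 5: dropped
  4 < 5: dropped
  7: kept (dropping stopped)
Step 2: Remaining elements kept regardless of condition.
Therefore output = [7, 18, 11, 8].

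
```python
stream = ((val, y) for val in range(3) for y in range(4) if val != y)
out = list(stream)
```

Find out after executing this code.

Step 1: Nested generator over range(3) x range(4) where val != y:
  (0, 0): excluded (val == y)
  (0, 1): included
  (0, 2): included
  (0, 3): included
  (1, 0): included
  (1, 1): excluded (val == y)
  (1, 2): included
  (1, 3): included
  (2, 0): included
  (2, 1): included
  (2, 2): excluded (val == y)
  (2, 3): included
Therefore out = [(0, 1), (0, 2), (0, 3), (1, 0), (1, 2), (1, 3), (2, 0), (2, 1), (2, 3)].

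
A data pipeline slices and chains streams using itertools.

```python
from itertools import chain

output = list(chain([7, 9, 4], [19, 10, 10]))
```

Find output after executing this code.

Step 1: chain() concatenates iterables: [7, 9, 4] + [19, 10, 10].
Therefore output = [7, 9, 4, 19, 10, 10].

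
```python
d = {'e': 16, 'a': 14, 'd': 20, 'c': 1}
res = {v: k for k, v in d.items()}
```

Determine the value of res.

Step 1: Invert dict (swap keys and values):
  'e': 16 -> 16: 'e'
  'a': 14 -> 14: 'a'
  'd': 20 -> 20: 'd'
  'c': 1 -> 1: 'c'
Therefore res = {16: 'e', 14: 'a', 20: 'd', 1: 'c'}.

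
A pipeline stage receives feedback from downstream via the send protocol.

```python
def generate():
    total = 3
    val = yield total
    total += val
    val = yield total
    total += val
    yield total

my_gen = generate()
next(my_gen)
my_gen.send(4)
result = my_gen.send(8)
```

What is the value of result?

Step 1: next() -> yield total=3.
Step 2: send(4) -> val=4, total = 3+4 = 7, yield 7.
Step 3: send(8) -> val=8, total = 7+8 = 15, yield 15.
Therefore result = 15.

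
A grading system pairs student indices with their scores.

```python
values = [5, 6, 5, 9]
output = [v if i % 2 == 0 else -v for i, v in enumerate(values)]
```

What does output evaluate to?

Step 1: For each (i, v), keep v if i is even, negate if odd:
  i=0 (even): keep 5
  i=1 (odd): negate to -6
  i=2 (even): keep 5
  i=3 (odd): negate to -9
Therefore output = [5, -6, 5, -9].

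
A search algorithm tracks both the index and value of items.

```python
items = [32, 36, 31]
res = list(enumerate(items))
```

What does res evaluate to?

Step 1: enumerate pairs each element with its index:
  (0, 32)
  (1, 36)
  (2, 31)
Therefore res = [(0, 32), (1, 36), (2, 31)].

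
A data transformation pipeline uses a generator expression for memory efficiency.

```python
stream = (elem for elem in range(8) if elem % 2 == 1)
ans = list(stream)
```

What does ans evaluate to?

Step 1: Filter range(8) keeping only odd values:
  elem=0: even, excluded
  elem=1: odd, included
  elem=2: even, excluded
  elem=3: odd, included
  elem=4: even, excluded
  elem=5: odd, included
  elem=6: even, excluded
  elem=7: odd, included
Therefore ans = [1, 3, 5, 7].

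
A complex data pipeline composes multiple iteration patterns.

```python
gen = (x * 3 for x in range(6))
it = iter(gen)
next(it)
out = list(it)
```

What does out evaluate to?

Step 1: Generator produces [0, 3, 6, 9, 12, 15].
Step 2: next(it) consumes first element (0).
Step 3: list(it) collects remaining: [3, 6, 9, 12, 15].
Therefore out = [3, 6, 9, 12, 15].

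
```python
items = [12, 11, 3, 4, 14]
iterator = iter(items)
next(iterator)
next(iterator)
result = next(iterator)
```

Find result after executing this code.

Step 1: Create iterator over [12, 11, 3, 4, 14].
Step 2: next() consumes 12.
Step 3: next() consumes 11.
Step 4: next() returns 3.
Therefore result = 3.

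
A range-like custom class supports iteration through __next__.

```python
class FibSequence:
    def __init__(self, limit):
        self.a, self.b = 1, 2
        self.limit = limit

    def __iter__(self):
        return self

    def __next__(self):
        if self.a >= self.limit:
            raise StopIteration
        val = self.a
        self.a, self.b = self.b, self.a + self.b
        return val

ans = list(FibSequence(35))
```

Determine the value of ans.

Step 1: Fibonacci-like sequence (a=1, b=2) until >= 35:
  Yield 1, then a,b = 2,3
  Yield 2, then a,b = 3,5
  Yield 3, then a,b = 5,8
  Yield 5, then a,b = 8,13
  Yield 8, then a,b = 13,21
  Yield 13, then a,b = 21,34
  Yield 21, then a,b = 34,55
  Yield 34, then a,b = 55,89
Step 2: 55 >= 35, stop.
Therefore ans = [1, 2, 3, 5, 8, 13, 21, 34].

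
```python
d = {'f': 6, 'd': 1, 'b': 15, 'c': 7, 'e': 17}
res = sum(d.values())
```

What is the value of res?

Step 1: d.values() = [6, 1, 15, 7, 17].
Step 2: sum = 46.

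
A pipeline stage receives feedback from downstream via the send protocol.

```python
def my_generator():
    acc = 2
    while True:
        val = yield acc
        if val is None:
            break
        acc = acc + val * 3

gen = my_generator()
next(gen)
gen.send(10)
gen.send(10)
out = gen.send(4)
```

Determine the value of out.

Step 1: next() -> yield acc=2.
Step 2: send(10) -> val=10, acc = 2 + 10*3 = 32, yield 32.
Step 3: send(10) -> val=10, acc = 32 + 10*3 = 62, yield 62.
Step 4: send(4) -> val=4, acc = 62 + 4*3 = 74, yield 74.
Therefore out = 74.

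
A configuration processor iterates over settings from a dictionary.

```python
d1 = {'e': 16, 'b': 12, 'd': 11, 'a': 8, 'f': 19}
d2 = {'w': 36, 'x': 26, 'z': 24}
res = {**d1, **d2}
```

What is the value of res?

Step 1: Merge d1 and d2 (d2 values override on key conflicts).
Step 2: d1 has keys ['e', 'b', 'd', 'a', 'f'], d2 has keys ['w', 'x', 'z'].
Therefore res = {'e': 16, 'b': 12, 'd': 11, 'a': 8, 'f': 19, 'w': 36, 'x': 26, 'z': 24}.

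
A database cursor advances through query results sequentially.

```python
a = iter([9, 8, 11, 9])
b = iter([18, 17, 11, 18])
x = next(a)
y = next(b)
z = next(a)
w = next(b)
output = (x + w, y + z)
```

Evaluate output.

Step 1: a iterates [9, 8, 11, 9], b iterates [18, 17, 11, 18].
Step 2: x = next(a) = 9, y = next(b) = 18.
Step 3: z = next(a) = 8, w = next(b) = 17.
Step 4: output = (9 + 17, 18 + 8) = (26, 26).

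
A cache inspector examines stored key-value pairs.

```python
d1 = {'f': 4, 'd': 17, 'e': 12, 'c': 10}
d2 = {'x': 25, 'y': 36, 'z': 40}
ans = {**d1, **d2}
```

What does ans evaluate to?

Step 1: Merge d1 and d2 (d2 values override on key conflicts).
Step 2: d1 has keys ['f', 'd', 'e', 'c'], d2 has keys ['x', 'y', 'z'].
Therefore ans = {'f': 4, 'd': 17, 'e': 12, 'c': 10, 'x': 25, 'y': 36, 'z': 40}.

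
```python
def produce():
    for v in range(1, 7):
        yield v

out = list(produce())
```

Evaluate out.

Step 1: The generator yields each value from range(1, 7).
Step 2: list() consumes all yields: [1, 2, 3, 4, 5, 6].
Therefore out = [1, 2, 3, 4, 5, 6].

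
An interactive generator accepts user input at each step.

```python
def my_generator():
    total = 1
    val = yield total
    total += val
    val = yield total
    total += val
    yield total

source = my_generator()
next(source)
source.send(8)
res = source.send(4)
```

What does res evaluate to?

Step 1: next() -> yield total=1.
Step 2: send(8) -> val=8, total = 1+8 = 9, yield 9.
Step 3: send(4) -> val=4, total = 9+4 = 13, yield 13.
Therefore res = 13.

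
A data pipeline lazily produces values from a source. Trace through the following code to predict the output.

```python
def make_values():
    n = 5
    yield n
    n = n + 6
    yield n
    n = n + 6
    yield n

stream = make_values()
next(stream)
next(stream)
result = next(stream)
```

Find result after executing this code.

Step 1: Trace through generator execution:
  Yield 1: n starts at 5, yield 5
  Yield 2: n = 5 + 6 = 11, yield 11
  Yield 3: n = 11 + 6 = 17, yield 17
Step 2: First next() gets 5, second next() gets the second value, third next() yields 17.
Therefore result = 17.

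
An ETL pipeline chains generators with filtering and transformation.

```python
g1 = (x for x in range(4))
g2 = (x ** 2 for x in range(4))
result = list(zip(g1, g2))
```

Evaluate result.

Step 1: g1 produces [0, 1, 2, 3].
Step 2: g2 produces [0, 1, 4, 9].
Step 3: zip pairs them: [(0, 0), (1, 1), (2, 4), (3, 9)].
Therefore result = [(0, 0), (1, 1), (2, 4), (3, 9)].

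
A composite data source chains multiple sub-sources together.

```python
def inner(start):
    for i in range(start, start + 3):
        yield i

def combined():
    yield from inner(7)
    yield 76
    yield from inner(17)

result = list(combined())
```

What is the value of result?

Step 1: combined() delegates to inner(7):
  yield 7
  yield 8
  yield 9
Step 2: yield 76
Step 3: Delegates to inner(17):
  yield 17
  yield 18
  yield 19
Therefore result = [7, 8, 9, 76, 17, 18, 19].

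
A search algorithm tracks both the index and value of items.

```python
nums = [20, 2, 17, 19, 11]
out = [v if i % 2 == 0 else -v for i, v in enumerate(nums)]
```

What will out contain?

Step 1: For each (i, v), keep v if i is even, negate if odd:
  i=0 (even): keep 20
  i=1 (odd): negate to -2
  i=2 (even): keep 17
  i=3 (odd): negate to -19
  i=4 (even): keep 11
Therefore out = [20, -2, 17, -19, 11].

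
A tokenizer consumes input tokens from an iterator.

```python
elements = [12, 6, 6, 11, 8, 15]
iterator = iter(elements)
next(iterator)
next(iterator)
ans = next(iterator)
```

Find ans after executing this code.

Step 1: Create iterator over [12, 6, 6, 11, 8, 15].
Step 2: next() consumes 12.
Step 3: next() consumes 6.
Step 4: next() returns 6.
Therefore ans = 6.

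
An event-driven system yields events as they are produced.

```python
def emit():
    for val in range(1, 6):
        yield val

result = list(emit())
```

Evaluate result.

Step 1: The generator yields each value from range(1, 6).
Step 2: list() consumes all yields: [1, 2, 3, 4, 5].
Therefore result = [1, 2, 3, 4, 5].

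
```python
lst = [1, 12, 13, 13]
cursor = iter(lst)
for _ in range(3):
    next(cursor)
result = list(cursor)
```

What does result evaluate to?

Step 1: Create iterator over [1, 12, 13, 13].
Step 2: Advance 3 positions (consuming [1, 12, 13]).
Step 3: list() collects remaining elements: [13].
Therefore result = [13].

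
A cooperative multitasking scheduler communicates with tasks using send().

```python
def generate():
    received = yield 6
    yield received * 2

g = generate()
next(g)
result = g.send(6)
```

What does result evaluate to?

Step 1: next(g) advances to first yield, producing 6.
Step 2: send(6) resumes, received = 6.
Step 3: yield received * 2 = 6 * 2 = 12.
Therefore result = 12.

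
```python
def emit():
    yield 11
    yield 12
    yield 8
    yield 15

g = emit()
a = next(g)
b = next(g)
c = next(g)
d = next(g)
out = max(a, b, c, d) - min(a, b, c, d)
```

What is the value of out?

Step 1: Create generator and consume all values:
  a = next(g) = 11
  b = next(g) = 12
  c = next(g) = 8
  d = next(g) = 15
Step 2: max = 15, min = 8, out = 15 - 8 = 7.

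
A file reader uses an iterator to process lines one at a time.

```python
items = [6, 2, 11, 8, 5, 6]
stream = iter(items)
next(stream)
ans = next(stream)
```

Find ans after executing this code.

Step 1: Create iterator over [6, 2, 11, 8, 5, 6].
Step 2: next() consumes 6.
Step 3: next() returns 2.
Therefore ans = 2.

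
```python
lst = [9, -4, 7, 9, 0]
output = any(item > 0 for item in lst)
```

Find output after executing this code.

Step 1: Check item > 0 for each element in [9, -4, 7, 9, 0]:
  9 > 0: True
  -4 > 0: False
  7 > 0: True
  9 > 0: True
  0 > 0: False
Step 2: any() returns True.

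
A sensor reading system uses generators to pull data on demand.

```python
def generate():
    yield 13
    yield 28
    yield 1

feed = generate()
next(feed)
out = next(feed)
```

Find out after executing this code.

Step 1: generate() creates a generator.
Step 2: next(feed) yields 13 (consumed and discarded).
Step 3: next(feed) yields 28, assigned to out.
Therefore out = 28.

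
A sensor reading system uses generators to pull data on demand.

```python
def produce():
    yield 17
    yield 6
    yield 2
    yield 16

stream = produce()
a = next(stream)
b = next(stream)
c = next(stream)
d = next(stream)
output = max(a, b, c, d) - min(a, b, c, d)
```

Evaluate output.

Step 1: Create generator and consume all values:
  a = next(stream) = 17
  b = next(stream) = 6
  c = next(stream) = 2
  d = next(stream) = 16
Step 2: max = 17, min = 2, output = 17 - 2 = 15.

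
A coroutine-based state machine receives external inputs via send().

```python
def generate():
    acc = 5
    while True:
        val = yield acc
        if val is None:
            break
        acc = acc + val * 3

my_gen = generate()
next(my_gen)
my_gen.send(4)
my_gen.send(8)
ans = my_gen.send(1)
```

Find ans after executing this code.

Step 1: next() -> yield acc=5.
Step 2: send(4) -> val=4, acc = 5 + 4*3 = 17, yield 17.
Step 3: send(8) -> val=8, acc = 17 + 8*3 = 41, yield 41.
Step 4: send(1) -> val=1, acc = 41 + 1*3 = 44, yield 44.
Therefore ans = 44.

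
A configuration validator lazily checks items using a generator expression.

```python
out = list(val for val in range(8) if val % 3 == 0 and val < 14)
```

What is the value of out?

Step 1: Filter range(8) where val % 3 == 0 and val < 14:
  val=0: both conditions met, included
  val=1: excluded (1 % 3 != 0)
  val=2: excluded (2 % 3 != 0)
  val=3: both conditions met, included
  val=4: excluded (4 % 3 != 0)
  val=5: excluded (5 % 3 != 0)
  val=6: both conditions met, included
  val=7: excluded (7 % 3 != 0)
Therefore out = [0, 3, 6].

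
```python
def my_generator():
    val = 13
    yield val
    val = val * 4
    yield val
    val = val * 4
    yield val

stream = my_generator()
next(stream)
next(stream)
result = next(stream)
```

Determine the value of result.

Step 1: Trace through generator execution:
  Yield 1: val starts at 13, yield 13
  Yield 2: val = 13 * 4 = 52, yield 52
  Yield 3: val = 52 * 4 = 208, yield 208
Step 2: First next() gets 13, second next() gets the second value, third next() yields 208.
Therefore result = 208.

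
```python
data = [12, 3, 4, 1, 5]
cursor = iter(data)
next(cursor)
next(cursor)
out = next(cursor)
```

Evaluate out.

Step 1: Create iterator over [12, 3, 4, 1, 5].
Step 2: next() consumes 12.
Step 3: next() consumes 3.
Step 4: next() returns 4.
Therefore out = 4.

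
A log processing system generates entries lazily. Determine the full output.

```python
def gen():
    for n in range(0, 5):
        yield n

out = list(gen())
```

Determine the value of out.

Step 1: The generator yields each value from range(0, 5).
Step 2: list() consumes all yields: [0, 1, 2, 3, 4].
Therefore out = [0, 1, 2, 3, 4].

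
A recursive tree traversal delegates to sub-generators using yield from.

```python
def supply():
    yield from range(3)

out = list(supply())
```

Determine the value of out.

Step 1: yield from delegates to the iterable, yielding each element.
Step 2: Collected values: [0, 1, 2].
Therefore out = [0, 1, 2].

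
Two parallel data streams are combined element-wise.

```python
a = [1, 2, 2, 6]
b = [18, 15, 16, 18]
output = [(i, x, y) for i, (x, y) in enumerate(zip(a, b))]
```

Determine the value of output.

Step 1: enumerate(zip(a, b)) gives index with paired elements:
  i=0: (1, 18)
  i=1: (2, 15)
  i=2: (2, 16)
  i=3: (6, 18)
Therefore output = [(0, 1, 18), (1, 2, 15), (2, 2, 16), (3, 6, 18)].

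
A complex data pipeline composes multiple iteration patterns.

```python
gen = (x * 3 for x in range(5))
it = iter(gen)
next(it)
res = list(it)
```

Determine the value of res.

Step 1: Generator produces [0, 3, 6, 9, 12].
Step 2: next(it) consumes first element (0).
Step 3: list(it) collects remaining: [3, 6, 9, 12].
Therefore res = [3, 6, 9, 12].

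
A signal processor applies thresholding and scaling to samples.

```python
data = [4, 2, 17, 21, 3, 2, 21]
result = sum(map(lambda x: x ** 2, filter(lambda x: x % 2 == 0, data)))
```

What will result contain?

Step 1: Filter even numbers from [4, 2, 17, 21, 3, 2, 21]: [4, 2, 2]
Step 2: Square each: [16, 4, 4]
Step 3: Sum = 24.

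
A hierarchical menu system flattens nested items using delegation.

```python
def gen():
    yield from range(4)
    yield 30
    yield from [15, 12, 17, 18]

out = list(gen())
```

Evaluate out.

Step 1: Trace yields in order:
  yield 0
  yield 1
  yield 2
  yield 3
  yield 30
  yield 15
  yield 12
  yield 17
  yield 18
Therefore out = [0, 1, 2, 3, 30, 15, 12, 17, 18].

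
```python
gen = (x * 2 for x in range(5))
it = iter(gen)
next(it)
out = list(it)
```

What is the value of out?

Step 1: Generator produces [0, 2, 4, 6, 8].
Step 2: next(it) consumes first element (0).
Step 3: list(it) collects remaining: [2, 4, 6, 8].
Therefore out = [2, 4, 6, 8].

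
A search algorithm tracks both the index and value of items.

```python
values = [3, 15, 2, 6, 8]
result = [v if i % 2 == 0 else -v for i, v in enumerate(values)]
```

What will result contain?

Step 1: For each (i, v), keep v if i is even, negate if odd:
  i=0 (even): keep 3
  i=1 (odd): negate to -15
  i=2 (even): keep 2
  i=3 (odd): negate to -6
  i=4 (even): keep 8
Therefore result = [3, -15, 2, -6, 8].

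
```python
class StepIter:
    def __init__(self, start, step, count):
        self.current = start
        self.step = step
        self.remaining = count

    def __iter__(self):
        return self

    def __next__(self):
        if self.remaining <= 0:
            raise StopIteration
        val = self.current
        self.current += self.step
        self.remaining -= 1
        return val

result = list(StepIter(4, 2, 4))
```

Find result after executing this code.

Step 1: StepIter starts at 4, increments by 2, for 4 steps:
  Yield 4, then current += 2
  Yield 6, then current += 2
  Yield 8, then current += 2
  Yield 10, then current += 2
Therefore result = [4, 6, 8, 10].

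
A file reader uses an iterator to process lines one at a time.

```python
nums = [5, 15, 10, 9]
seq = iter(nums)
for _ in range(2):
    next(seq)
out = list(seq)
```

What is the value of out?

Step 1: Create iterator over [5, 15, 10, 9].
Step 2: Advance 2 positions (consuming [5, 15]).
Step 3: list() collects remaining elements: [10, 9].
Therefore out = [10, 9].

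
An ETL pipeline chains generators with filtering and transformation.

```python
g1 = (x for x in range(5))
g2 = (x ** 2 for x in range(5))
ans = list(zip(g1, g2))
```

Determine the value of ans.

Step 1: g1 produces [0, 1, 2, 3, 4].
Step 2: g2 produces [0, 1, 4, 9, 16].
Step 3: zip pairs them: [(0, 0), (1, 1), (2, 4), (3, 9), (4, 16)].
Therefore ans = [(0, 0), (1, 1), (2, 4), (3, 9), (4, 16)].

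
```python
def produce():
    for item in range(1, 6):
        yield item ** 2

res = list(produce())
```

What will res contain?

Step 1: For each item in range(1, 6), yield item**2:
  item=1: yield 1**2 = 1
  item=2: yield 2**2 = 4
  item=3: yield 3**2 = 9
  item=4: yield 4**2 = 16
  item=5: yield 5**2 = 25
Therefore res = [1, 4, 9, 16, 25].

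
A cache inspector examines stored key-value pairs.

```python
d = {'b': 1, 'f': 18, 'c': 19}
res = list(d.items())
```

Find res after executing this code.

Step 1: d.items() returns (key, value) pairs in insertion order.
Therefore res = [('b', 1), ('f', 18), ('c', 19)].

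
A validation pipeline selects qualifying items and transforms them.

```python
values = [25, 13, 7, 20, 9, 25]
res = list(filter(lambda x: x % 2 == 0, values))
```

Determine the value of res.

Step 1: Filter elements divisible by 2:
  25 % 2 = 1: removed
  13 % 2 = 1: removed
  7 % 2 = 1: removed
  20 % 2 = 0: kept
  9 % 2 = 1: removed
  25 % 2 = 1: removed
Therefore res = [20].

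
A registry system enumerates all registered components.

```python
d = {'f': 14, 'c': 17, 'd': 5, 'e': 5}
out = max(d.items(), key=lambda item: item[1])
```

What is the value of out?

Step 1: Find item with maximum value:
  ('f', 14)
  ('c', 17)
  ('d', 5)
  ('e', 5)
Step 2: Maximum value is 17 at key 'c'.
Therefore out = ('c', 17).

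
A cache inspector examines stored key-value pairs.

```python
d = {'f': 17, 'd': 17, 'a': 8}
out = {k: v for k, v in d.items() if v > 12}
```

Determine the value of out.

Step 1: Filter items where value > 12:
  'f': 17 > 12: kept
  'd': 17 > 12: kept
  'a': 8 <= 12: removed
Therefore out = {'f': 17, 'd': 17}.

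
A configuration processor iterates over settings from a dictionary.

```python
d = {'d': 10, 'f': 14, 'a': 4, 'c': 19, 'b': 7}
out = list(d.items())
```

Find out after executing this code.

Step 1: d.items() returns (key, value) pairs in insertion order.
Therefore out = [('d', 10), ('f', 14), ('a', 4), ('c', 19), ('b', 7)].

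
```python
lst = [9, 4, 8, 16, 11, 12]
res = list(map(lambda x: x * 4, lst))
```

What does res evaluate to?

Step 1: Apply lambda x: x * 4 to each element:
  9 -> 36
  4 -> 16
  8 -> 32
  16 -> 64
  11 -> 44
  12 -> 48
Therefore res = [36, 16, 32, 64, 44, 48].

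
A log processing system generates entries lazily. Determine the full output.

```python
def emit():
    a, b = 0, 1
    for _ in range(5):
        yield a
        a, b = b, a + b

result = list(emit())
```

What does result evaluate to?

Step 1: Fibonacci-like sequence starting with a=0, b=1:
  Iteration 1: yield a=0, then a,b = 1,1
  Iteration 2: yield a=1, then a,b = 1,2
  Iteration 3: yield a=1, then a,b = 2,3
  Iteration 4: yield a=2, then a,b = 3,5
  Iteration 5: yield a=3, then a,b = 5,8
Therefore result = [0, 1, 1, 2, 3].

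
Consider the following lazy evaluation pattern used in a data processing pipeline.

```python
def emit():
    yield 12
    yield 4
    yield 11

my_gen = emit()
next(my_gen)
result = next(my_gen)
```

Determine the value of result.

Step 1: emit() creates a generator.
Step 2: next(my_gen) yields 12 (consumed and discarded).
Step 3: next(my_gen) yields 4, assigned to result.
Therefore result = 4.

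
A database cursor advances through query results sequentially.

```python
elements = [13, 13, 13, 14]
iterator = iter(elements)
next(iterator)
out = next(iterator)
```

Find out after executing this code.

Step 1: Create iterator over [13, 13, 13, 14].
Step 2: next() consumes 13.
Step 3: next() returns 13.
Therefore out = 13.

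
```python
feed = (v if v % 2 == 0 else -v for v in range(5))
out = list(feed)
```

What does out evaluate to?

Step 1: For each v in range(5), yield v if even, else -v:
  v=0: even, yield 0
  v=1: odd, yield -1
  v=2: even, yield 2
  v=3: odd, yield -3
  v=4: even, yield 4
Therefore out = [0, -1, 2, -3, 4].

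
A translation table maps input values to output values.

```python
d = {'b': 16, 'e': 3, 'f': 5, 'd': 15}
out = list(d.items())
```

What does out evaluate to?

Step 1: d.items() returns (key, value) pairs in insertion order.
Therefore out = [('b', 16), ('e', 3), ('f', 5), ('d', 15)].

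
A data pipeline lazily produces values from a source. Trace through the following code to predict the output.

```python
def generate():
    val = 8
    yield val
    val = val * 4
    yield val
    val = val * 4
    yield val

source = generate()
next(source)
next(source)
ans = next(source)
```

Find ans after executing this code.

Step 1: Trace through generator execution:
  Yield 1: val starts at 8, yield 8
  Yield 2: val = 8 * 4 = 32, yield 32
  Yield 3: val = 32 * 4 = 128, yield 128
Step 2: First next() gets 8, second next() gets the second value, third next() yields 128.
Therefore ans = 128.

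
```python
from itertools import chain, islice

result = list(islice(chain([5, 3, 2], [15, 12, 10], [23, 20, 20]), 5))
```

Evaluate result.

Step 1: chain([5, 3, 2], [15, 12, 10], [23, 20, 20]) = [5, 3, 2, 15, 12, 10, 23, 20, 20].
Step 2: islice takes first 5 elements: [5, 3, 2, 15, 12].
Therefore result = [5, 3, 2, 15, 12].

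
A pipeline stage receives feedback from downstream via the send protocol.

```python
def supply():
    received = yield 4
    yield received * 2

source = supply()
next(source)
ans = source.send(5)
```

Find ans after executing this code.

Step 1: next(source) advances to first yield, producing 4.
Step 2: send(5) resumes, received = 5.
Step 3: yield received * 2 = 5 * 2 = 10.
Therefore ans = 10.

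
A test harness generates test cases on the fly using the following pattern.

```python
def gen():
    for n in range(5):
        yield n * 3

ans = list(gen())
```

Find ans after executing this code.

Step 1: For each n in range(5), yield n * 3:
  n=0: yield 0 * 3 = 0
  n=1: yield 1 * 3 = 3
  n=2: yield 2 * 3 = 6
  n=3: yield 3 * 3 = 9
  n=4: yield 4 * 3 = 12
Therefore ans = [0, 3, 6, 9, 12].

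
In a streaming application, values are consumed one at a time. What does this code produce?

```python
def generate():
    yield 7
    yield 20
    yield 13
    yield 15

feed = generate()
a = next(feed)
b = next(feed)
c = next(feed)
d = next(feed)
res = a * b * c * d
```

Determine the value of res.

Step 1: Create generator and consume all values:
  a = next(feed) = 7
  b = next(feed) = 20
  c = next(feed) = 13
  d = next(feed) = 15
Step 2: res = 7 * 20 * 13 * 15 = 27300.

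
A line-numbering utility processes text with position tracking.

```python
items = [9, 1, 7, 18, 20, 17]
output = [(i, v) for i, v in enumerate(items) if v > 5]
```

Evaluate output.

Step 1: Filter enumerate([9, 1, 7, 18, 20, 17]) keeping v > 5:
  (0, 9): 9 > 5, included
  (1, 1): 1 <= 5, excluded
  (2, 7): 7 > 5, included
  (3, 18): 18 > 5, included
  (4, 20): 20 > 5, included
  (5, 17): 17 > 5, included
Therefore output = [(0, 9), (2, 7), (3, 18), (4, 20), (5, 17)].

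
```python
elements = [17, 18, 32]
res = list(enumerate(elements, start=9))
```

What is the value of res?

Step 1: enumerate with start=9:
  (9, 17)
  (10, 18)
  (11, 32)
Therefore res = [(9, 17), (10, 18), (11, 32)].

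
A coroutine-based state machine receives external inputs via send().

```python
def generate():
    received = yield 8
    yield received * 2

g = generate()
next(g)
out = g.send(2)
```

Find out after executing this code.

Step 1: next(g) advances to first yield, producing 8.
Step 2: send(2) resumes, received = 2.
Step 3: yield received * 2 = 2 * 2 = 4.
Therefore out = 4.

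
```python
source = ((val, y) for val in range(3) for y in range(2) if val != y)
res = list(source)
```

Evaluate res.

Step 1: Nested generator over range(3) x range(2) where val != y:
  (0, 0): excluded (val == y)
  (0, 1): included
  (1, 0): included
  (1, 1): excluded (val == y)
  (2, 0): included
  (2, 1): included
Therefore res = [(0, 1), (1, 0), (2, 0), (2, 1)].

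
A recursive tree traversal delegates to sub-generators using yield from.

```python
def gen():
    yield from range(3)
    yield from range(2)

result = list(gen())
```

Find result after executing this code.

Step 1: Trace yields in order:
  yield 0
  yield 1
  yield 2
  yield 0
  yield 1
Therefore result = [0, 1, 2, 0, 1].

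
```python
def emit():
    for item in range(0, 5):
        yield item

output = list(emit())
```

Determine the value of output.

Step 1: The generator yields each value from range(0, 5).
Step 2: list() consumes all yields: [0, 1, 2, 3, 4].
Therefore output = [0, 1, 2, 3, 4].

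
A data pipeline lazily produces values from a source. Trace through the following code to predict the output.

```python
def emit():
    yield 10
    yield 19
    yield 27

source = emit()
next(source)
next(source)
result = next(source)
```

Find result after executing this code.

Step 1: emit() creates a generator.
Step 2: next(source) yields 10 (consumed and discarded).
Step 3: next(source) yields 19 (consumed and discarded).
Step 4: next(source) yields 27, assigned to result.
Therefore result = 27.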